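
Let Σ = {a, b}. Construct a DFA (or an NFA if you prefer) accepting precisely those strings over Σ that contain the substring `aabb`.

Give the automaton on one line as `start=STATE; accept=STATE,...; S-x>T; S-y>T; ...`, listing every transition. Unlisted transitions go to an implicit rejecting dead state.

States q0..q3 record the length of the longest prefix of `aabb` that matches the current input suffix. Reaching q4 means `aabb` has been seen, and we stay there forever. Accept from q4.
With 5 states:
        a   b  
>  q0   q1  q0 
   q1   q2  q0 
   q2   q2  q3 
   q3   q1  q4 
 * q4   q4  q4 
(> = start, * = accepting)

start=q0; accept=q4; q0-a>q1; q0-b>q0; q1-a>q2; q1-b>q0; q2-a>q2; q2-b>q3; q3-a>q1; q3-b>q4; q4-a>q4; q4-b>q4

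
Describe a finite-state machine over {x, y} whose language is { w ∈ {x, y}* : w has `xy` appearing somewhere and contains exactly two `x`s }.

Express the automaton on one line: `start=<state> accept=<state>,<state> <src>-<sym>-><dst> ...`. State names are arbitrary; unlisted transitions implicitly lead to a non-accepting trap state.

Handle the two conditions separately and then intersect. One (3 states) tracks whether and how much of `xy` has been seen; the other (4 states) tracks the count of `x`s, saturating at 3. Each combined state is a pair, one component from each; accept when both components accept. Equivalent product states are then merged.
With 6 states:
        x   y  
>  q0   q1  q0 
   q1   q2  q3 
   q2   q4  q5 
   q3   q5  q3 
   q4   q4  q4 
 * q5   q4  q5 
(> = start, * = accepting)

start=q0 accept=q5 q0-x->q1 q0-y->q0 q1-x->q2 q1-y->q3 q2-x->q4 q2-y->q5 q3-x->q5 q3-y->q3 q4-x->q4 q4-y->q4 q5-x->q4 q5-y->q5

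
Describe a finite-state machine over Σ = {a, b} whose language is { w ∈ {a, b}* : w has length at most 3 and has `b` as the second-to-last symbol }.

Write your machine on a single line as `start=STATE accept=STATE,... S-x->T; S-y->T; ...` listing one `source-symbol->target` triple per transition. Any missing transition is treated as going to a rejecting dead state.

start=q0; accept=q5,q6; q0-a->q1; q0-b->q2; q1-a->q3; q1-b->q4; q2-a->q5; q2-b->q6; q3-a->q3; q3-b->q3; q4-a->q5; q4-b->q5; q5-a->q3; q5-b->q3; q6-a->q5; q6-b->q5

Run two small machines in parallel and take their product. One (5 states) tracks the input length, saturating at 4; the other (7 states) tracks the last 2 symbols read. Each combined state is a pair, one component from each; accept when both components accept. After merging equivalent states the machine shrinks.
With 7 states:
        a   b  
>  q0   q1  q2 
   q1   q3  q4 
   q2   q5  q6 
   q3   q3  q3 
   q4   q5  q5 
 * q5   q3  q3 
 * q6   q5  q5 
(> = start, * = accepting)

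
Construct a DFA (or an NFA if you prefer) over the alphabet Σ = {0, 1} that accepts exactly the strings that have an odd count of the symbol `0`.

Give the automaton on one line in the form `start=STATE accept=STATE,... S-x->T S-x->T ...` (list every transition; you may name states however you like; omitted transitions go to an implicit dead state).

Keep the running count of `0`s modulo 2: each `0` advances along the cycle s0 → s1 → s0 while other symbols loop. Accept at s1.
With 2 states:
        0   1  
>  s0   s1  s0 
 * s1   s0  s1 
(> = start, * = accepting)

start=s0 accept=s1 s0-0->s1 s0-1->s0 s1-0->s0 s1-1->s1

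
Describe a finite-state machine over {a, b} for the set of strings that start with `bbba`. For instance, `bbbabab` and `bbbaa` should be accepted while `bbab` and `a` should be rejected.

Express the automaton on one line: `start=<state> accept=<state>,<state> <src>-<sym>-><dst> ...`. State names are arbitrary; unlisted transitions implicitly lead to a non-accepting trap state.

start=q0 accept=q4 q0-a->q5 q0-b->q1 q1-a->q5 q1-b->q2 q2-a->q5 q2-b->q3 q3-a->q4 q3-b->q5 q4-a->q4 q4-b->q4 q5-a->q5 q5-b->q5

Walk along `bbba` while the input agrees: from q0 take `b` to q1, and so on. Any deviation drops to the rejecting sink q5. Once q4 is reached the prefix is confirmed and every continuation is accepted.
        a   b  
>  q0   q5  q1 
   q1   q5  q2 
   q2   q5  q3 
   q3   q4  q5 
 * q4   q4  q4 
   q5   q5  q5 
(> = start, * = accepting)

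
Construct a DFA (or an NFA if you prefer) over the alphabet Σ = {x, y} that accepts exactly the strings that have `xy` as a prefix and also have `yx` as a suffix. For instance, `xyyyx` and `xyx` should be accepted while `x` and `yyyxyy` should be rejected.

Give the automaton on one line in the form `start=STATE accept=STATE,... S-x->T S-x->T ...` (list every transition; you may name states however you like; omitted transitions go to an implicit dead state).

start=q0 accept=q6 q0-x->q1 q0-y->q2 q1-x->q3 q1-y->q4 q2-x->q5 q2-y->q2 q3-x->q3 q3-y->q2 q4-x->q6 q4-y->q4 q5-x->q3 q5-y->q2 q6-x->q7 q6-y->q4 q7-x->q7 q7-y->q4

Build one automaton per condition and run them in lockstep. The first has 4 states tracking whether the input so far still matches the prefix `xy`; the second has 3 states tracking how much of the suffix `yx` has currently been matched. A product state is a pair (one from each), accepting exactly when both do.
8 states suffice.
        x   y  
>  q0   q1  q2 
   q1   q3  q4 
   q2   q5  q2 
   q3   q3  q2 
   q4   q6  q4 
   q5   q3  q2 
 * q6   q7  q4 
   q7   q7  q4 
(> = start, * = accepting)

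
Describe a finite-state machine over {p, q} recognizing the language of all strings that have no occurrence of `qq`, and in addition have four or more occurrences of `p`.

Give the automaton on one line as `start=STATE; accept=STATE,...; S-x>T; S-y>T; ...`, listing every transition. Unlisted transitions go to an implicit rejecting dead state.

start=S0; accept=S9,S12,S13,S15; S0-p>S1; S0-q>S2; S1-p>S3; S1-q>S4; S2-p>S1; S2-q>S5; S3-p>S6; S3-q>S7; S4-p>S3; S4-q>S8; S5-p>S8; S5-q>S5; S6-p>S9; S6-q>S10; S7-p>S6; S7-q>S11; S8-p>S11; S8-q>S8; S9-p>S12; S9-q>S13; S10-p>S9; S10-q>S14; S11-p>S14; S11-q>S11; S12-p>S12; S12-q>S15; S13-p>S12; S13-q>S16; S14-p>S16; S14-q>S14; S15-p>S12; S15-q>S17; S16-p>S17; S16-q>S16; S17-p>S17; S17-q>S17

Handle the two conditions separately and then intersect. The first has 3 states tracking partial matches of the forbidden pattern `qq`; the second has 6 states tracking the count of `p`s, saturating at 5. A product state is a pair (one from each), accepting exactly when both do.
18 states suffice.
          p    q  
>  S0     S1   S2 
   S1     S3   S4 
   S2     S1   S5 
   S3     S6   S7 
   S4     S3   S8 
   S5     S8   S5 
   S6     S9  S10 
   S7     S6  S11 
   S8    S11   S8 
 * S9    S12  S13 
   S10    S9  S14 
   S11   S14  S11 
 * S12   S12  S15 
 * S13   S12  S16 
   S14   S16  S14 
 * S15   S12  S17 
   S16   S17  S16 
   S17   S17  S17 
(> = start, * = accepting)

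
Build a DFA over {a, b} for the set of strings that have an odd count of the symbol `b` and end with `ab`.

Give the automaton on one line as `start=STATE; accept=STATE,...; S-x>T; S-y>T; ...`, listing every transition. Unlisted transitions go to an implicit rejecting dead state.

Handle the two conditions separately and then intersect. The first has 2 states tracking the count of `b`s modulo 2; the second has 3 states tracking how much of the suffix `ab` has currently been matched. A product state is a pair (one from each), accepting exactly when both do.
        a   b  
>  q0   q1  q2 
   q1   q1  q3 
   q2   q4  q0 
 * q3   q4  q0 
   q4   q4  q5 
   q5   q1  q2 
(> = start, * = accepting)

start=q0; accept=q3; q0-a>q1; q0-b>q2; q1-a>q1; q1-b>q3; q2-a>q4; q2-b>q0; q3-a>q4; q3-b>q0; q4-a>q4; q4-b>q5; q5-a>q1; q5-b>q2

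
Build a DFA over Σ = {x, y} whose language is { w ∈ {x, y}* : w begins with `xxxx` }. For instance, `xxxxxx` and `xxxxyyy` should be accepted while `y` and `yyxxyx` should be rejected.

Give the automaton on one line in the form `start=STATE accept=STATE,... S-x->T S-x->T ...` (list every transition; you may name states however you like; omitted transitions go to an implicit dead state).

start=q0 accept=q4 q0-x->q1 q0-y->q5 q1-x->q2 q1-y->q5 q2-x->q3 q2-y->q5 q3-x->q4 q3-y->q5 q4-x->q4 q4-y->q4 q5-x->q5 q5-y->q5

Check the first 4 symbols one by one: q0 through q3 record how many have matched `xxxx` so far; any wrong symbol goes to the dead state q5. After all 4 match we enter the accepting sink q4.
6 states suffice.
        x   y  
>  q0   q1  q5 
   q1   q2  q5 
   q2   q3  q5 
   q3   q4  q5 
 * q4   q4  q4 
   q5   q5  q5 
(> = start, * = accepting)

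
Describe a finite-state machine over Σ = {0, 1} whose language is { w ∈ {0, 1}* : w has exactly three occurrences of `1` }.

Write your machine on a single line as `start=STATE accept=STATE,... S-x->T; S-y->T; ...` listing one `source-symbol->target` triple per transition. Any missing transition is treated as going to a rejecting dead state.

start=S0; accept=S3; S0-0->S0; S0-1->S1; S1-0->S1; S1-1->S2; S2-0->S2; S2-1->S3; S3-0->S3; S3-1->S4; S4-0->S4; S4-1->S4

Count `1`s, saturating at 4: states S0 through S3 mean 0 through 3 `1`s seen; S4 means more than 3. Each `1` increments (capped at S4); other symbols loop. Accept from {S3}.
A 5-state machine:
        0   1  
>  S0   S0  S1 
   S1   S1  S2 
   S2   S2  S3 
 * S3   S3  S4 
   S4   S4  S4 
(> = start, * = accepting)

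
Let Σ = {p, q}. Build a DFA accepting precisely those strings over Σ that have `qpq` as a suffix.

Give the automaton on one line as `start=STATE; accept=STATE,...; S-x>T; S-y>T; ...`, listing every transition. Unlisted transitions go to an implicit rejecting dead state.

start=S0; accept=S3; S0-p>S0; S0-q>S1; S1-p>S2; S1-q>S1; S2-p>S0; S2-q>S3; S3-p>S2; S3-q>S1

Remember how much of `qpq` the current input suffix matches. State S0 means no match yet; S1 means the last symbol is `q`; S2 means the last 2 symbols are `qp`; S3 means the last 3 symbols are `qpq`. Only S3 accepts. On a mismatch, fall back to the longest proper suffix that is still a prefix of `qpq`.
A 4-state machine:
        p   q  
>  S0   S0  S1 
   S1   S2  S1 
   S2   S0  S3 
 * S3   S2  S1 
(> = start, * = accepting)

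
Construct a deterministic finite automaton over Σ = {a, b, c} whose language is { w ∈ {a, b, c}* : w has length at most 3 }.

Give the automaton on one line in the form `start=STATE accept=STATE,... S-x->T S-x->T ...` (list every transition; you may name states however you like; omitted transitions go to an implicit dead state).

We only need to distinguish lengths 0, 1, …, 3, and '>3'. Chain S0 → S1 → S2 → S3 → S4 on every symbol, with S4 looping. Accepting states: {S0, S1, S2, S3}.
5 states suffice.
        a   b   c  
>* S0   S1  S1  S1 
 * S1   S2  S2  S2 
 * S2   S3  S3  S3 
 * S3   S4  S4  S4 
   S4   S4  S4  S4 
(> = start, * = accepting)

start=S0 accept=S0,S1,S2,S3 S0-a->S1 S0-b->S1 S0-c->S1 S1-a->S2 S1-b->S2 S1-c->S2 S2-a->S3 S2-b->S3 S2-c->S3 S3-a->S4 S3-b->S4 S3-c->S4 S4-a->S4 S4-b->S4 S4-c->S4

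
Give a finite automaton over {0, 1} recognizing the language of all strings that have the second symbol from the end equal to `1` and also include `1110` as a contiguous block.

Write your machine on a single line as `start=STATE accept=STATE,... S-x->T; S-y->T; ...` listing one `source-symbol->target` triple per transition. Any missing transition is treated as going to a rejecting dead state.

start=q0; accept=q4,q7; q0-0->q0; q0-1->q1; q1-0->q0; q1-1->q2; q2-0->q0; q2-1->q3; q3-0->q4; q3-1->q3; q4-0->q5; q4-1->q6; q5-0->q5; q5-1->q6; q6-0->q4; q6-1->q7; q7-0->q4; q7-1->q7

Handle the two conditions separately and then intersect. The first has 7 states tracking the last 2 symbols read; the second has 5 states tracking whether and how much of `1110` has been seen. A product state is a pair (one from each), accepting exactly when both do. Minimizing collapses redundant product states.
        0   1  
>  q0   q0  q1 
   q1   q0  q2 
   q2   q0  q3 
   q3   q4  q3 
 * q4   q5  q6 
   q5   q5  q6 
   q6   q4  q7 
 * q7   q4  q7 
(> = start, * = accepting)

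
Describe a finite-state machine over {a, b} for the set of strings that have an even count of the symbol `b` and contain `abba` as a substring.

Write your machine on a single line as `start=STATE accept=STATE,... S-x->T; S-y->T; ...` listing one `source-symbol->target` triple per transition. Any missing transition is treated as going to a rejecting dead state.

start=q0; accept=q7; q0-a->q1; q0-b->q2; q1-a->q1; q1-b->q3; q2-a->q4; q2-b->q0; q3-a->q4; q3-b->q5; q4-a->q4; q4-b->q6; q5-a->q7; q5-b->q2; q6-a->q1; q6-b->q8; q7-a->q7; q7-b->q9; q8-a->q9; q8-b->q0; q9-a->q9; q9-b->q7

Handle the two conditions separately and then intersect. One (2 states) tracks the count of `b`s modulo 2; the other (5 states) tracks whether and how much of `abba` has been seen. Each combined state is a pair, one component from each; accept when both components accept.
        a   b  
>  q0   q1  q2 
   q1   q1  q3 
   q2   q4  q0 
   q3   q4  q5 
   q4   q4  q6 
   q5   q7  q2 
   q6   q1  q8 
 * q7   q7  q9 
   q8   q9  q0 
   q9   q9  q7 
(> = start, * = accepting)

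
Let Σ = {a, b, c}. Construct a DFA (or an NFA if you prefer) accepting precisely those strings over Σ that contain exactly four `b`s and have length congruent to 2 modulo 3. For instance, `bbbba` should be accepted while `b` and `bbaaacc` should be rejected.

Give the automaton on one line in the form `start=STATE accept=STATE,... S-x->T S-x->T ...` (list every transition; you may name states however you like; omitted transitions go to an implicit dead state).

start=S0 accept=S13 S0-a->S1 S0-b->S2 S0-c->S1 S1-a->S3 S1-b->S4 S1-c->S3 S2-a->S4 S2-b->S5 S2-c->S4 S3-a->S0 S3-b->S6 S3-c->S0 S4-a->S6 S4-b->S7 S4-c->S6 S5-a->S7 S5-b->S8 S5-c->S7 S6-a->S2 S6-b->S9 S6-c->S2 S7-a->S9 S7-b->S10 S7-c->S9 S8-a->S10 S8-b->S11 S8-c->S10 S9-a->S5 S9-b->S12 S9-c->S5 S10-a->S12 S10-b->S13 S10-c->S12 S11-a->S13 S11-b->S14 S11-c->S13 S12-a->S8 S12-b->S15 S12-c->S8 S13-a->S15 S13-b->S16 S13-c->S15 S14-a->S16 S14-b->S16 S14-c->S16 S15-a->S11 S15-b->S17 S15-c->S11 S16-a->S17 S16-b->S17 S16-c->S17 S17-a->S14 S17-b->S14 S17-c->S14

Run two small machines in parallel and take their product. One (6 states) tracks the count of `b`s, saturating at 5; the other (3 states) tracks the input length modulo 3. Each combined state is a pair, one component from each; accept when both components accept.
18 states suffice.
          a    b    c  
>  S0     S1   S2   S1 
   S1     S3   S4   S3 
   S2     S4   S5   S4 
   S3     S0   S6   S0 
   S4     S6   S7   S6 
   S5     S7   S8   S7 
   S6     S2   S9   S2 
   S7     S9  S10   S9 
   S8    S10  S11  S10 
   S9     S5  S12   S5 
   S10   S12  S13  S12 
   S11   S13  S14  S13 
   S12    S8  S15   S8 
 * S13   S15  S16  S15 
   S14   S16  S16  S16 
   S15   S11  S17  S11 
   S16   S17  S17  S17 
   S17   S14  S14  S14 
(> = start, * = accepting)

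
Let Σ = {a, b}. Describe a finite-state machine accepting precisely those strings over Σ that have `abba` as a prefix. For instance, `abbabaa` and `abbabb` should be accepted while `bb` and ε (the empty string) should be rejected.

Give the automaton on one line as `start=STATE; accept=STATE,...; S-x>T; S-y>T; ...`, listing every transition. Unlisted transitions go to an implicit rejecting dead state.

Check the first 4 symbols one by one: q0 through q3 record how many have matched `abba` so far; any wrong symbol goes to the dead state q5. After all 4 match we enter the accepting sink q4.
6 states suffice.
        a   b  
>  q0   q1  q5 
   q1   q5  q2 
   q2   q5  q3 
   q3   q4  q5 
 * q4   q4  q4 
   q5   q5  q5 
(> = start, * = accepting)

start=q0; accept=q4; q0-a>q1; q0-b>q5; q1-a>q5; q1-b>q2; q2-a>q5; q2-b>q3; q3-a>q4; q3-b>q5; q4-a>q4; q4-b>q4; q5-a>q5; q5-b>q5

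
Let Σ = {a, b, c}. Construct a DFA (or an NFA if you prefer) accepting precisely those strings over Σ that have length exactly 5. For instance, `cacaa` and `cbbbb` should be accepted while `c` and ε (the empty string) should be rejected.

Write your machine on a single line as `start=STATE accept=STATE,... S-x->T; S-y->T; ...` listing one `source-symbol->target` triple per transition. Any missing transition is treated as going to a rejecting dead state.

start=q0; accept=q5; q0-a->q1; q0-b->q1; q0-c->q1; q1-a->q2; q1-b->q2; q1-c->q2; q2-a->q3; q2-b->q3; q2-c->q3; q3-a->q4; q3-b->q4; q3-c->q4; q4-a->q5; q4-b->q5; q4-c->q5; q5-a->q6; q5-b->q6; q5-c->q6; q6-a->q6; q6-b->q6; q6-c->q6

We only need to distinguish lengths 0, 1, …, 5, and '>5'. Chain q0 → q1 → q2 → q3 → q4 → q5 → q6 on every symbol, with q6 looping. Accepting states: {q5}.
7 states suffice.
        a   b   c  
>  q0   q1  q1  q1 
   q1   q2  q2  q2 
   q2   q3  q3  q3 
   q3   q4  q4  q4 
   q4   q5  q5  q5 
 * q5   q6  q6  q6 
   q6   q6  q6  q6 
(> = start, * = accepting)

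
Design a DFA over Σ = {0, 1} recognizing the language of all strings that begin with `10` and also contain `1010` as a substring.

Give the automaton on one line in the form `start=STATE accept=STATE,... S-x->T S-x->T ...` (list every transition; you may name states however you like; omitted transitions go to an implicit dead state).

start=s0 accept=s7 s0-0->s1 s0-1->s2 s1-0->s1 s1-1->s1 s2-0->s3 s2-1->s1 s3-0->s4 s3-1->s5 s4-0->s4 s4-1->s6 s5-0->s7 s5-1->s6 s6-0->s3 s6-1->s6 s7-0->s7 s7-1->s7

Build one automaton per condition and run them in lockstep. One (4 states) tracks whether the input so far still matches the prefix `10`; the other (5 states) tracks whether and how much of `1010` has been seen. Each combined state is a pair, one component from each; accept when both components accept. Minimizing collapses redundant product states.
8 states suffice.
        0   1  
>  s0   s1  s2 
   s1   s1  s1 
   s2   s3  s1 
   s3   s4  s5 
   s4   s4  s6 
   s5   s7  s6 
   s6   s3  s6 
 * s7   s7  s7 
(> = start, * = accepting)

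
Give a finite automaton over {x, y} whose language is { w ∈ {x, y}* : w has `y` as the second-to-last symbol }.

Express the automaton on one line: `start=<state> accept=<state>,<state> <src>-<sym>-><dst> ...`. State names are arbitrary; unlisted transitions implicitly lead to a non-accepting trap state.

A DFA must remember the last 2 symbols (since which symbol is second-to-last isn't known until the input ends). Use one state per possible window of the last ≤2 symbols; accept from those whose window starts with `y`.
With 7 states:
        x   y  
>  S0   S1  S2 
   S1   S3  S4 
   S2   S5  S6 
   S3   S3  S4 
   S4   S5  S6 
 * S5   S3  S4 
 * S6   S5  S6 
(> = start, * = accepting)

start=S0 accept=S5,S6 S0-x->S1 S0-y->S2 S1-x->S3 S1-y->S4 S2-x->S5 S2-y->S6 S3-x->S3 S3-y->S4 S4-x->S5 S4-y->S6 S5-x->S3 S5-y->S4 S6-x->S5 S6-y->S6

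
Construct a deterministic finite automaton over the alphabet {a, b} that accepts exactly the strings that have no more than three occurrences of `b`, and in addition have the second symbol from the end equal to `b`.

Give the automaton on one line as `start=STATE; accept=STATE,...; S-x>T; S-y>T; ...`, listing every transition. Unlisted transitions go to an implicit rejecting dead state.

start=s0; accept=s2,s3,s6,s7,s10; s0-a>s0; s0-b>s1; s1-a>s2; s1-b>s3; s2-a>s4; s2-b>s5; s3-a>s6; s3-b>s7; s4-a>s4; s4-b>s5; s5-a>s6; s5-b>s7; s6-a>s8; s6-b>s9; s7-a>s10; s7-b>s11; s8-a>s8; s8-b>s9; s9-a>s10; s9-b>s11; s10-a>s11; s10-b>s11; s11-a>s11; s11-b>s11

Build one automaton per condition and run them in lockstep. The first has 5 states tracking the count of `b`s, saturating at 4; the second has 7 states tracking the last 2 symbols read. A product state is a pair (one from each), accepting exactly when both do. After merging equivalent states the machine shrinks.
With 12 states:
          a    b  
>  s0     s0   s1 
   s1     s2   s3 
 * s2     s4   s5 
 * s3     s6   s7 
   s4     s4   s5 
   s5     s6   s7 
 * s6     s8   s9 
 * s7    s10  s11 
   s8     s8   s9 
   s9    s10  s11 
 * s10   s11  s11 
   s11   s11  s11 
(> = start, * = accepting)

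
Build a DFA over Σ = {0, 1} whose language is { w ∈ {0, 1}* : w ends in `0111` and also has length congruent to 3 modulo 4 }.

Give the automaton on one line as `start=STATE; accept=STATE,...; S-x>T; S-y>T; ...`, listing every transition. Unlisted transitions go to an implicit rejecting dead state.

start=A; accept=H; A-0>B; A-1>B; B-0>C; B-1>C; C-0>D; C-1>D; D-0>E; D-1>A; E-0>B; E-1>F; F-0>C; F-1>G; G-0>D; G-1>H; H-0>E; H-1>A

Run two small machines in parallel and take their product. The first has 5 states tracking how much of the suffix `0111` has currently been matched; the second has 4 states tracking the input length modulo 4. A product state is a pair (one from each), accepting exactly when both do. After merging equivalent states the machine shrinks.
With 8 states:
       0  1 
>  A   B  B 
   B   C  C 
   C   D  D 
   D   E  A 
   E   B  F 
   F   C  G 
   G   D  H 
 * H   E  A 
(> = start, * = accepting)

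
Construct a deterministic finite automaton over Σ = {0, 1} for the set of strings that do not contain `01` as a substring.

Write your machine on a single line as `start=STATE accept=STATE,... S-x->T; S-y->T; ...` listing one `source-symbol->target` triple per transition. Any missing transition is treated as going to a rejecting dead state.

start=S0; accept=S0,S1; S0-0->S1; S0-1->S0; S1-0->S1; S1-1->S2; S2-0->S2; S2-1->S2

Track partial matches of the forbidden pattern `01`. State S2 is a dead state reached once `01` has occurred; every other state accepts. S0 means no part of `01` is currently matched.
3 states suffice.
        0   1  
>* S0   S1  S0 
 * S1   S1  S2 
   S2   S2  S2 
(> = start, * = accepting)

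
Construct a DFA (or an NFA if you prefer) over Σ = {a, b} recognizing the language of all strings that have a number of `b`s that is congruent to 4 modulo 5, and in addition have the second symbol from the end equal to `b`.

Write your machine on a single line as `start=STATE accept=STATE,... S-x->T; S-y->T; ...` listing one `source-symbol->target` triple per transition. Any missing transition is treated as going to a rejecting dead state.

start=q0; accept=q14,q17; q0-a->q1; q0-b->q2; q1-a->q3; q1-b->q4; q2-a->q5; q2-b->q6; q3-a->q3; q3-b->q4; q4-a->q5; q4-b->q6; q5-a->q7; q5-b->q8; q6-a->q9; q6-b->q10; q7-a->q7; q7-b->q8; q8-a->q9; q8-b->q10; q9-a->q11; q9-b->q12; q10-a->q13; q10-b->q14; q11-a->q11; q11-b->q12; q12-a->q13; q12-b->q14; q13-a->q15; q13-b->q16; q14-a->q17; q14-b->q18; q15-a->q15; q15-b->q16; q16-a->q17; q16-b->q18; q17-a->q19; q17-b->q20; q18-a->q21; q18-b->q22; q19-a->q19; q19-b->q20; q20-a->q21; q20-b->q22; q21-a->q3; q21-b->q4; q22-a->q5; q22-b->q6

Build one automaton per condition and run them in lockstep. The first has 5 states tracking the count of `b`s modulo 5; the second has 7 states tracking the last 2 symbols read. A product state is a pair (one from each), accepting exactly when both do.
A 23-state machine:
          a    b  
>  q0     q1   q2 
   q1     q3   q4 
   q2     q5   q6 
   q3     q3   q4 
   q4     q5   q6 
   q5     q7   q8 
   q6     q9  q10 
   q7     q7   q8 
   q8     q9  q10 
   q9    q11  q12 
   q10   q13  q14 
   q11   q11  q12 
   q12   q13  q14 
   q13   q15  q16 
 * q14   q17  q18 
   q15   q15  q16 
   q16   q17  q18 
 * q17   q19  q20 
   q18   q21  q22 
   q19   q19  q20 
   q20   q21  q22 
   q21    q3   q4 
   q22    q5   q6 
(> = start, * = accepting)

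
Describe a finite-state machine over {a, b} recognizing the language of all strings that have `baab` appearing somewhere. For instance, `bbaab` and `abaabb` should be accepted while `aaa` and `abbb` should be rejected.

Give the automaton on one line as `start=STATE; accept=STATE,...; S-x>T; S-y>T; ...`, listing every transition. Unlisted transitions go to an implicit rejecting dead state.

start=S0; accept=S4; S0-a>S0; S0-b>S1; S1-a>S2; S1-b>S1; S2-a>S3; S2-b>S1; S3-a>S0; S3-b>S4; S4-a>S4; S4-b>S4

Track how much of `baab` has been matched so far: state S0 is no progress, S4 is the absorbing accept state reached once `baab` has occurred. Intermediate states record partial matches; on a mismatch, fall back to the longest reusable overlap.
With 5 states:
        a   b  
>  S0   S0  S1 
   S1   S2  S1 
   S2   S3  S1 
   S3   S0  S4 
 * S4   S4  S4 
(> = start, * = accepting)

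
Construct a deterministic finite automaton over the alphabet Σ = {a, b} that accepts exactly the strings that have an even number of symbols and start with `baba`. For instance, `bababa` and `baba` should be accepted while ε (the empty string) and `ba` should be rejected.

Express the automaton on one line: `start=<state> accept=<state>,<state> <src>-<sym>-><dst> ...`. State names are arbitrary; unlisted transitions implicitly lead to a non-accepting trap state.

Run two small machines in parallel and take their product. The first has 2 states tracking the input length modulo 2; the second has 6 states tracking whether the input so far still matches the prefix `baba`. A product state is a pair (one from each), accepting exactly when both do. After merging equivalent states the machine shrinks.
With 7 states:
        a   b  
>  q0   q1  q2 
   q1   q1  q1 
   q2   q3  q1 
   q3   q1  q4 
   q4   q5  q1 
 * q5   q6  q6 
   q6   q5  q5 
(> = start, * = accepting)

start=q0 accept=q5 q0-a->q1 q0-b->q2 q1-a->q1 q1-b->q1 q2-a->q3 q2-b->q1 q3-a->q1 q3-b->q4 q4-a->q5 q4-b->q1 q5-a->q6 q5-b->q6 q6-a->q5 q6-b->q5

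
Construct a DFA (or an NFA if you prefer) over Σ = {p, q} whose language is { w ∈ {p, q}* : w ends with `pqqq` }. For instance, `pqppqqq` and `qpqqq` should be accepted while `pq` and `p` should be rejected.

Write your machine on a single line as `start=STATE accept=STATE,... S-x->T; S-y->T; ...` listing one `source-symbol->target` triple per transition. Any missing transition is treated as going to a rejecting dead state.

Let each state record the length of the longest suffix of the input read so far that is also a prefix of `pqqq`. s1 means the last symbol is `p`; s2 means the last 2 symbols are `pq`; s3 means the last 3 symbols are `pqq`; s4 means the last 4 symbols are `pqqq`. Accept only at s4, where the string currently ends in `pqqq`.
        p   q  
>  s0   s1  s0 
   s1   s1  s2 
   s2   s1  s3 
   s3   s1  s4 
 * s4   s1  s0 
(> = start, * = accepting)

start=s0; accept=s4; s0-p->s1; s0-q->s0; s1-p->s1; s1-q->s2; s2-p->s1; s2-q->s3; s3-p->s1; s3-q->s4; s4-p->s1; s4-q->s0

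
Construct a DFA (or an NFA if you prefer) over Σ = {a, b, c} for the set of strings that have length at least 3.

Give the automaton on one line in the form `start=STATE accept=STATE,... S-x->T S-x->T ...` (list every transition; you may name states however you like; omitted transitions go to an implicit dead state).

start=q0 accept=q3,q4 q0-a->q1 q0-b->q1 q0-c->q1 q1-a->q2 q1-b->q2 q1-c->q2 q2-a->q3 q2-b->q3 q2-c->q3 q3-a->q4 q3-b->q4 q3-c->q4 q4-a->q4 q4-b->q4 q4-c->q4

We only need to distinguish lengths 0, 1, …, 3, and '>3'. Chain q0 → q1 → q2 → q3 → q4 on every symbol, with q4 looping. Accepting states: {q3, q4}.
A 5-state machine:
        a   b   c  
>  q0   q1  q1  q1 
   q1   q2  q2  q2 
   q2   q3  q3  q3 
 * q3   q4  q4  q4 
 * q4   q4  q4  q4 
(> = start, * = accepting)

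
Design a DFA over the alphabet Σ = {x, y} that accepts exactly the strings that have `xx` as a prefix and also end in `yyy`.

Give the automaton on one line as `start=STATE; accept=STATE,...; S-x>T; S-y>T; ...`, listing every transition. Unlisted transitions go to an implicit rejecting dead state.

start=S0; accept=S6; S0-x>S1; S0-y>S2; S1-x>S3; S1-y>S2; S2-x>S2; S2-y>S2; S3-x>S3; S3-y>S4; S4-x>S3; S4-y>S5; S5-x>S3; S5-y>S6; S6-x>S3; S6-y>S6

Build one automaton per condition and run them in lockstep. The first has 4 states tracking whether the input so far still matches the prefix `xx`; the second has 4 states tracking how much of the suffix `yyy` has currently been matched. A product state is a pair (one from each), accepting exactly when both do. After merging equivalent states the machine shrinks.
A 7-state machine:
        x   y  
>  S0   S1  S2 
   S1   S3  S2 
   S2   S2  S2 
   S3   S3  S4 
   S4   S3  S5 
   S5   S3  S6 
 * S6   S3  S6 
(> = start, * = accepting)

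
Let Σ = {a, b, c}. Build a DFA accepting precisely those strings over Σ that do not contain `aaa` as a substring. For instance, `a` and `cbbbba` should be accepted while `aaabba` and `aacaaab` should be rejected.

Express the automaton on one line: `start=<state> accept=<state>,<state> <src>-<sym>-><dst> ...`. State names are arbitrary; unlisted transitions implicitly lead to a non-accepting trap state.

This is the complement of 'contains `aaa`'. Use the same substring-matching states — S0 through S3 holding how much of `aaa` has just been matched — but flip the accepting set: everything except the trap S3 accepts.
With 4 states:
        a   b   c  
>* S0   S1  S0  S0 
 * S1   S2  S0  S0 
 * S2   S3  S0  S0 
   S3   S3  S3  S3 
(> = start, * = accepting)

start=S0 accept=S0,S1,S2 S0-a->S1 S0-b->S0 S0-c->S0 S1-a->S2 S1-b->S0 S1-c->S0 S2-a->S3 S2-b->S0 S2-c->S0 S3-a->S3 S3-b->S3 S3-c->S3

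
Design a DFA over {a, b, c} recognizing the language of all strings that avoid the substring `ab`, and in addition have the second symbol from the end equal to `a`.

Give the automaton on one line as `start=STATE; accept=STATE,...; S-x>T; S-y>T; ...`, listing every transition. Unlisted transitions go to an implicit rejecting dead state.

Run two small machines in parallel and take their product. One (3 states) tracks partial matches of the forbidden pattern `ab`; the other (13 states) tracks the last 2 symbols read. Each combined state is a pair, one component from each; accept when both components accept.
A 21-state machine:
          a    b    c  
>  S0     S1   S2   S3 
   S1     S4   S5   S6 
   S2     S7   S8   S9 
   S3    S10  S11  S12 
 * S4     S4   S5   S6 
   S5    S13  S14  S15 
 * S6    S10  S11  S12 
   S7     S4   S5   S6 
   S8     S7   S8   S9 
   S9    S10  S11  S12 
   S10    S4   S5   S6 
   S11    S7   S8   S9 
   S12   S10  S11  S12 
   S13   S16   S5  S17 
   S14   S13  S14  S15 
   S15   S18  S19  S20 
   S16   S16   S5  S17 
   S17   S18  S19  S20 
   S18   S16   S5  S17 
   S19   S13  S14  S15 
   S20   S18  S19  S20 
(> = start, * = accepting)

start=S0; accept=S4,S6; S0-a>S1; S0-b>S2; S0-c>S3; S1-a>S4; S1-b>S5; S1-c>S6; S2-a>S7; S2-b>S8; S2-c>S9; S3-a>S10; S3-b>S11; S3-c>S12; S4-a>S4; S4-b>S5; S4-c>S6; S5-a>S13; S5-b>S14; S5-c>S15; S6-a>S10; S6-b>S11; S6-c>S12; S7-a>S4; S7-b>S5; S7-c>S6; S8-a>S7; S8-b>S8; S8-c>S9; S9-a>S10; S9-b>S11; S9-c>S12; S10-a>S4; S10-b>S5; S10-c>S6; S11-a>S7; S11-b>S8; S11-c>S9; S12-a>S10; S12-b>S11; S12-c>S12; S13-a>S16; S13-b>S5; S13-c>S17; S14-a>S13; S14-b>S14; S14-c>S15; S15-a>S18; S15-b>S19; S15-c>S20; S16-a>S16; S16-b>S5; S16-c>S17; S17-a>S18; S17-b>S19; S17-c>S20; S18-a>S16; S18-b>S5; S18-c>S17; S19-a>S13; S19-b>S14; S19-c>S15; S20-a>S18; S20-b>S19; S20-c>S20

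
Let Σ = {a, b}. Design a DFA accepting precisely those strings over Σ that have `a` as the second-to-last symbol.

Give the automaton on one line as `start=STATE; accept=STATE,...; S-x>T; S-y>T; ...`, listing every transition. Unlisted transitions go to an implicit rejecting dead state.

start=s0; accept=s3,s4; s0-a>s1; s0-b>s2; s1-a>s3; s1-b>s4; s2-a>s5; s2-b>s6; s3-a>s3; s3-b>s4; s4-a>s5; s4-b>s6; s5-a>s3; s5-b>s4; s6-a>s5; s6-b>s6

Because acceptance depends on a position counted from the end, the machine has to buffer the most recent 2 symbols. Make each state the string of the last up-to-2 symbols read; on input `x` shift the window left and append `x`. Accept when the buffered window has length 2 and begins with `a`.
With 7 states:
        a   b  
>  s0   s1  s2 
   s1   s3  s4 
   s2   s5  s6 
 * s3   s3  s4 
 * s4   s5  s6 
   s5   s3  s4 
   s6   s5  s6 
(> = start, * = accepting)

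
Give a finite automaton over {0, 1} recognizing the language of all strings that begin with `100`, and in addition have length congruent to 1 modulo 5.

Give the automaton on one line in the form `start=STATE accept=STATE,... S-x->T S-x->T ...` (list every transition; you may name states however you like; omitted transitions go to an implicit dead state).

start=q0 accept=q7 q0-0->q1 q0-1->q2 q1-0->q1 q1-1->q1 q2-0->q3 q2-1->q1 q3-0->q4 q3-1->q1 q4-0->q5 q4-1->q5 q5-0->q6 q5-1->q6 q6-0->q7 q6-1->q7 q7-0->q8 q7-1->q8 q8-0->q4 q8-1->q4

Handle the two conditions separately and then intersect. One (5 states) tracks whether the input so far still matches the prefix `100`; the other (5 states) tracks the input length modulo 5. Each combined state is a pair, one component from each; accept when both components accept. Equivalent product states are then merged.
        0   1  
>  q0   q1  q2 
   q1   q1  q1 
   q2   q3  q1 
   q3   q4  q1 
   q4   q5  q5 
   q5   q6  q6 
   q6   q7  q7 
 * q7   q8  q8 
   q8   q4  q4 
(> = start, * = accepting)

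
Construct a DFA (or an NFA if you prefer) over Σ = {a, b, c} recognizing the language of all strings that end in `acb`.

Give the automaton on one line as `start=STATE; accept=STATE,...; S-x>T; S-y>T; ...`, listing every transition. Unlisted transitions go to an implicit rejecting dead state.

Remember how much of `acb` the current input suffix matches. State q0 means no match yet; q1 means the last symbol is `a`; q2 means the last 2 symbols are `ac`; q3 means the last 3 symbols are `acb`. Only q3 accepts. On a mismatch, fall back to the longest proper suffix that is still a prefix of `acb`.
4 states suffice.
        a   b   c  
>  q0   q1  q0  q0 
   q1   q1  q0  q2 
   q2   q1  q3  q0 
 * q3   q1  q0  q0 
(> = start, * = accepting)

start=q0; accept=q3; q0-a>q1; q0-b>q0; q0-c>q0; q1-a>q1; q1-b>q0; q1-c>q2; q2-a>q1; q2-b>q3; q2-c>q0; q3-a>q1; q3-b>q0; q3-c>q0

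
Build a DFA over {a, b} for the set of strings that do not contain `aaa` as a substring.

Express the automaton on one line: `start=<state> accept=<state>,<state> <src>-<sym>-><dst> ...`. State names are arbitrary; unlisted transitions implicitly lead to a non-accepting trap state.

start=s0 accept=s0,s1,s2 s0-a->s1 s0-b->s0 s1-a->s2 s1-b->s0 s2-a->s3 s2-b->s0 s3-a->s3 s3-b->s3

Track partial matches of the forbidden pattern `aaa`. State s3 is a dead state reached once `aaa` has occurred; every other state accepts. s0 means no part of `aaa` is currently matched.
        a   b  
>* s0   s1  s0 
 * s1   s2  s0 
 * s2   s3  s0 
   s3   s3  s3 
(> = start, * = accepting)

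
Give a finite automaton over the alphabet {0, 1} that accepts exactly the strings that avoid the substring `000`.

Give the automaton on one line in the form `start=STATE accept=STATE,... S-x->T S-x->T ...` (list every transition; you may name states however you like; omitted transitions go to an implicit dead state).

start=q0 accept=q0,q1,q2 q0-0->q1 q0-1->q0 q1-0->q2 q1-1->q0 q2-0->q3 q2-1->q0 q3-0->q3 q3-1->q3

Track partial matches of the forbidden pattern `000`. State q3 is a dead state reached once `000` has occurred; every other state accepts. q0 means no part of `000` is currently matched.
With 4 states:
        0   1  
>* q0   q1  q0 
 * q1   q2  q0 
 * q2   q3  q0 
   q3   q3  q3 
(> = start, * = accepting)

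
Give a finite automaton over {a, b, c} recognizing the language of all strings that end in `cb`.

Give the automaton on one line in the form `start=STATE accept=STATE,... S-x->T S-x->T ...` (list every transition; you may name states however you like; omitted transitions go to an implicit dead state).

Remember how much of `cb` the current input suffix matches. State q0 means no match yet; q1 means the last symbol is `c`; q2 means the last 2 symbols are `cb`. Only q2 accepts. On a mismatch, fall back to the longest proper suffix that is still a prefix of `cb`.
A 3-state machine:
        a   b   c  
>  q0   q0  q0  q1 
   q1   q0  q2  q1 
 * q2   q0  q0  q1 
(> = start, * = accepting)

start=q0 accept=q2 q0-a->q0 q0-b->q0 q0-c->q1 q1-a->q0 q1-b->q2 q1-c->q1 q2-a->q0 q2-b->q0 q2-c->q1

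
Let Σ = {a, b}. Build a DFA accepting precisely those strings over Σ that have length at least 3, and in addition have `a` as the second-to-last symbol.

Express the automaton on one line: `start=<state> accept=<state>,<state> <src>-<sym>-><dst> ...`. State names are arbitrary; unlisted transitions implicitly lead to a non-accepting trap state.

start=s0 accept=s7,s8,s11,s12 s0-a->s1 s0-b->s2 s1-a->s3 s1-b->s4 s2-a->s5 s2-b->s6 s3-a->s7 s3-b->s8 s4-a->s9 s4-b->s10 s5-a->s7 s5-b->s8 s6-a->s9 s6-b->s10 s7-a->s11 s7-b->s12 s8-a->s13 s8-b->s14 s9-a->s11 s9-b->s12 s10-a->s13 s10-b->s14 s11-a->s11 s11-b->s12 s12-a->s13 s12-b->s14 s13-a->s11 s13-b->s12 s14-a->s13 s14-b->s14

Build one automaton per condition and run them in lockstep. The first has 5 states tracking the input length, saturating at 4; the second has 7 states tracking the last 2 symbols read. A product state is a pair (one from each), accepting exactly when both do.
A 15-state machine:
          a    b  
>  s0     s1   s2 
   s1     s3   s4 
   s2     s5   s6 
   s3     s7   s8 
   s4     s9  s10 
   s5     s7   s8 
   s6     s9  s10 
 * s7    s11  s12 
 * s8    s13  s14 
   s9    s11  s12 
   s10   s13  s14 
 * s11   s11  s12 
 * s12   s13  s14 
   s13   s11  s12 
   s14   s13  s14 
(> = start, * = accepting)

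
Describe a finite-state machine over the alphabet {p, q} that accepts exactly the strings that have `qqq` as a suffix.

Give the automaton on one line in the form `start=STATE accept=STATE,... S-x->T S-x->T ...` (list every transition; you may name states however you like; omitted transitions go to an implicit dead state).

start=A accept=D A-p->A A-q->B B-p->A B-q->C C-p->A C-q->D D-p->A D-q->D

Remember how much of `qqq` the current input suffix matches. State A means no match yet; B means the last symbol is `q`; C means the last 2 symbols are `qq`; D means the last 3 symbols are `qqq`. Only D accepts. On a mismatch, fall back to the longest proper suffix that is still a prefix of `qqq`.
       p  q 
>  A   A  B 
   B   A  C 
   C   A  D 
 * D   A  D 
(> = start, * = accepting)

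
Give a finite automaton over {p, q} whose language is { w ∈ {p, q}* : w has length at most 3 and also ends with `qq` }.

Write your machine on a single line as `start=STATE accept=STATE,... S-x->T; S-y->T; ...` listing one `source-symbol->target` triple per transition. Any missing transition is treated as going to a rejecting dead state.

start=s0; accept=s5,s6; s0-p->s1; s0-q->s2; s1-p->s3; s1-q->s4; s2-p->s3; s2-q->s5; s3-p->s3; s3-q->s3; s4-p->s3; s4-q->s6; s5-p->s3; s5-q->s6; s6-p->s3; s6-q->s3

Build one automaton per condition and run them in lockstep. The first has 5 states tracking the input length, saturating at 4; the second has 3 states tracking how much of the suffix `qq` has currently been matched. A product state is a pair (one from each), accepting exactly when both do. Equivalent product states are then merged.
With 7 states:
        p   q  
>  s0   s1  s2 
   s1   s3  s4 
   s2   s3  s5 
   s3   s3  s3 
   s4   s3  s6 
 * s5   s3  s6 
 * s6   s3  s3 
(> = start, * = accepting)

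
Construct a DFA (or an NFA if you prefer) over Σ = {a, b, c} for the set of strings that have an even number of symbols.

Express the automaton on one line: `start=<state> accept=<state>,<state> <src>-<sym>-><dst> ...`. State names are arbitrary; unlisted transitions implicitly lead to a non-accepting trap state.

start=S0 accept=S0 S0-a->S1 S0-b->S1 S0-c->S1 S1-a->S0 S1-b->S0 S1-c->S0

Only the length mod 2 matters, so use a 2-cycle: from any state, every input symbol moves to the next state, wrapping S1 back to S0. Mark S0 accepting.
A 2-state machine:
        a   b   c  
>* S0   S1  S1  S1 
   S1   S0  S0  S0 
(> = start, * = accepting)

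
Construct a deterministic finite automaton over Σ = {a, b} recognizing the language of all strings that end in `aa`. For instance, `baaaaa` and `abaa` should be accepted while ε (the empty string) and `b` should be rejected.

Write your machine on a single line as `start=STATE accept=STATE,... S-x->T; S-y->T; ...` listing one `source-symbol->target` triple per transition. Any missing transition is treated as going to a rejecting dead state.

start=q0; accept=q2; q0-a->q1; q0-b->q0; q1-a->q2; q1-b->q0; q2-a->q2; q2-b->q0

Let each state record the length of the longest suffix of the input read so far that is also a prefix of `aa`. q1 means the last symbol is `a`; q2 means the last 2 symbols are `aa`. Accept only at q2, where the string currently ends in `aa`.
With 3 states:
        a   b  
>  q0   q1  q0 
   q1   q2  q0 
 * q2   q2  q0 
(> = start, * = accepting)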